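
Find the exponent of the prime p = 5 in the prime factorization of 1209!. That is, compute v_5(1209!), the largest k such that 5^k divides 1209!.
v_5(1209!) = 299

Legendre's formula: v_p(n!) = Σ_{k ≥ 1} ⌊n / p^k⌋. For p = 5, n = 1209, the terms are:
  ⌊1209/5^1⌋ = ⌊1209/5⌋ = 241
  ⌊1209/5^2⌋ = ⌊1209/25⌋ = 48
  ⌊1209/5^3⌋ = ⌊1209/125⌋ = 9
  ⌊1209/5^4⌋ = ⌊1209/625⌋ = 1
(the next term ⌊1209/5^5⌋ = 0, terminating the sum). Summing: v_5(1209!) = 241 + 48 + 9 + 1 = 299.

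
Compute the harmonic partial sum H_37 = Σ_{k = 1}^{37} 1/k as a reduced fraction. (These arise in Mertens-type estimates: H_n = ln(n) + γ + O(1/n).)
H_37 = 2040798836801833/485721041551200

Direct summation: H_37 = 1 + 1/2 + ... + 1/37. The least common denominator is lcm(1, ..., 37) = 5342931457063200; over this denominator the numerator is 5342931457063200 + 2671465728531600 + 1780977152354400 + 1335732864265800 + 1068586291412640 + 890488576177200 + 763275922437600 + 667866432132900 + 593659050784800 + 534293145706320 + 485721041551200 + 445244288088600 + 410994727466400 + 381637961218800 + 356195430470880 + 333933216066450 + 314290085709600 + 296829525392400 + 281206918792800 + 267146572853160 + 254425307479200 + 242860520775600 + 232301367698400 + 222622144044300 + 213717258282528 + 205497363733200 + 197886350261600 + 190818980609400 + 184239015760800 + 178097715235440 + 172352627647200 + 166966608033225 + 161907013850400 + 157145042854800 + 152655184487520 + 148414762696200 + 144403552893600 = 22448787204820163, so H_37 = 22448787204820163/5342931457063200; reducing by gcd(22448787204820163, 5342931457063200) = 11 gives 2040798836801833/485721041551200 ≈ 4.20159. (The PNT-adjacent estimate ln(37) + γ ≈ 4.18813 matches within O(1/n).)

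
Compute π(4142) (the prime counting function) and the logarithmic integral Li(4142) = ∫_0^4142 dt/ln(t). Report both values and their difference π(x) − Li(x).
π(4142) = 570;  Li(4142) ≈ 582.45;  π(x) − Li(x) ≈ -12.45.

Direct count of primes ≤ 4142 gives π(4142) = 570. Numerical evaluation of the logarithmic integral gives Li(4142) ≈ 582.45. The difference π(x) − Li(x) ≈ -12.45 is typically negative for small/moderate x (Li(x) overestimates), though Littlewood's theorem shows this sign changes infinitely often.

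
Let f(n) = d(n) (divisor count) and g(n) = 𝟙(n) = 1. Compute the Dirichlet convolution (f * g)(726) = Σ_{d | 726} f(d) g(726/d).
(d * 𝟙)(726) = 54

Divisors of 726: [1, 2, 3, 6, 11, 22, 33, 66, 121, 242, 363, 726]. For each d | 726:
  d = 1: d(1) · 𝟙(726/1) = 1 · 1 = 1
  d = 2: d(2) · 𝟙(726/2) = 2 · 1 = 2
  d = 3: d(3) · 𝟙(726/3) = 2 · 1 = 2
  d = 6: d(6) · 𝟙(726/6) = 4 · 1 = 4
  d = 11: d(11) · 𝟙(726/11) = 2 · 1 = 2
  d = 22: d(22) · 𝟙(726/22) = 4 · 1 = 4
  d = 33: d(33) · 𝟙(726/33) = 4 · 1 = 4
  d = 66: d(66) · 𝟙(726/66) = 8 · 1 = 8
  d = 121: d(121) · 𝟙(726/121) = 3 · 1 = 3
  d = 242: d(242) · 𝟙(726/242) = 6 · 1 = 6
  d = 363: d(363) · 𝟙(726/363) = 6 · 1 = 6
  d = 726: d(726) · 𝟙(726/726) = 12 · 1 = 12
Summing: (d * 𝟙)(726) = 1 + 2 + 2 + 4 + 2 + 4 + 4 + 8 + 3 + 6 + 6 + 12 = 54.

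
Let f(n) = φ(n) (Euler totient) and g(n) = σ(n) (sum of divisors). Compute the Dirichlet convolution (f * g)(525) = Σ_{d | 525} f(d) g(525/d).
(φ * σ)(525) = 6300

Divisors of 525: [1, 3, 5, 7, 15, 21, 25, 35, 75, 105, 175, 525]. For each d | 525:
  d = 1: φ(1) · σ(525/1) = 1 · 992 = 992
  d = 3: φ(3) · σ(525/3) = 2 · 248 = 496
  d = 5: φ(5) · σ(525/5) = 4 · 192 = 768
  d = 7: φ(7) · σ(525/7) = 6 · 124 = 744
  d = 15: φ(15) · σ(525/15) = 8 · 48 = 384
  d = 21: φ(21) · σ(525/21) = 12 · 31 = 372
  d = 25: φ(25) · σ(525/25) = 20 · 32 = 640
  d = 35: φ(35) · σ(525/35) = 24 · 24 = 576
  d = 75: φ(75) · σ(525/75) = 40 · 8 = 320
  d = 105: φ(105) · σ(525/105) = 48 · 6 = 288
  d = 175: φ(175) · σ(525/175) = 120 · 4 = 480
  d = 525: φ(525) · σ(525/525) = 240 · 1 = 240
Summing: (φ * σ)(525) = 992 + 496 + 768 + 744 + 384 + 372 + 640 + 576 + 320 + 288 + 480 + 240 = 6300.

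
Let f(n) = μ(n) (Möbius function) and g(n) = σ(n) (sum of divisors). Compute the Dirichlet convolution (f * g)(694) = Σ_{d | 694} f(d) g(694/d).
(μ * σ)(694) = 694

Divisors of 694: [1, 2, 347, 694]. For each d | 694:
  d = 1: μ(1) · σ(694/1) = 1 · 1044 = 1044
  d = 2: μ(2) · σ(694/2) = -1 · 348 = -348
  d = 347: μ(347) · σ(694/347) = -1 · 3 = -3
  d = 694: μ(694) · σ(694/694) = 1 · 1 = 1
Summing: (μ * σ)(694) = 1044 + -348 + -3 + 1 = 694.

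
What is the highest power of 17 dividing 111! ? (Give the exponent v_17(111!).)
v_17(111!) = 6

Legendre's formula: v_p(n!) = Σ_{k ≥ 1} ⌊n / p^k⌋. For p = 17, n = 111, the terms are:
  ⌊111/17^1⌋ = ⌊111/17⌋ = 6
(the next term ⌊111/17^2⌋ = 0, terminating the sum). Summing: v_17(111!) = 6 = 6.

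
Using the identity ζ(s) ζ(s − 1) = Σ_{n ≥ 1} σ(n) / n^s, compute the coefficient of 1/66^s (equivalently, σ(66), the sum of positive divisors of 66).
σ(66) = 144

In the product (Σ m^0/m^s)(Σ k / k^s) = Σ (Σ_{d | n} d) / n^s, the coefficient of 1/n^s is σ(n) = Σ_{d | n} d. For n = 66, divisors are [1, 2, 3, 6, 11, 22, 33, 66]; summing: σ(66) = 144.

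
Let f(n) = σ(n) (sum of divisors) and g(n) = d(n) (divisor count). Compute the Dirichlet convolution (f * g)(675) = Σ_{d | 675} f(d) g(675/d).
(σ * d)(675) = 3772

Divisors of 675: [1, 3, 5, 9, 15, 25, 27, 45, 75, 135, 225, 675]. For each d | 675:
  d = 1: σ(1) · d(675/1) = 1 · 12 = 12
  d = 3: σ(3) · d(675/3) = 4 · 9 = 36
  d = 5: σ(5) · d(675/5) = 6 · 8 = 48
  d = 9: σ(9) · d(675/9) = 13 · 6 = 78
  d = 15: σ(15) · d(675/15) = 24 · 6 = 144
  d = 25: σ(25) · d(675/25) = 31 · 4 = 124
  d = 27: σ(27) · d(675/27) = 40 · 3 = 120
  d = 45: σ(45) · d(675/45) = 78 · 4 = 312
  d = 75: σ(75) · d(675/75) = 124 · 3 = 372
  d = 135: σ(135) · d(675/135) = 240 · 2 = 480
  d = 225: σ(225) · d(675/225) = 403 · 2 = 806
  d = 675: σ(675) · d(675/675) = 1240 · 1 = 1240
Summing: (σ * d)(675) = 12 + 36 + 48 + 78 + 144 + 124 + 120 + 312 + 372 + 480 + 806 + 1240 = 3772.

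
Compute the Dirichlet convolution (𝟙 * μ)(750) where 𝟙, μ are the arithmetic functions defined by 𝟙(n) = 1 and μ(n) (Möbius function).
(𝟙 * μ)(750) = 0

Divisors of 750: [1, 2, 3, 5, 6, 10, 15, 25, 30, 50, 75, 125, 150, 250, 375, 750]. For each d | 750:
  d = 1: 𝟙(1) · μ(750/1) = 1 · 0 = 0
  d = 2: 𝟙(2) · μ(750/2) = 1 · 0 = 0
  d = 3: 𝟙(3) · μ(750/3) = 1 · 0 = 0
  d = 5: 𝟙(5) · μ(750/5) = 1 · 0 = 0
  d = 6: 𝟙(6) · μ(750/6) = 1 · 0 = 0
  d = 10: 𝟙(10) · μ(750/10) = 1 · 0 = 0
  d = 15: 𝟙(15) · μ(750/15) = 1 · 0 = 0
  d = 25: 𝟙(25) · μ(750/25) = 1 · -1 = -1
  d = 30: 𝟙(30) · μ(750/30) = 1 · 0 = 0
  d = 50: 𝟙(50) · μ(750/50) = 1 · 1 = 1
  d = 75: 𝟙(75) · μ(750/75) = 1 · 1 = 1
  d = 125: 𝟙(125) · μ(750/125) = 1 · 1 = 1
  d = 150: 𝟙(150) · μ(750/150) = 1 · -1 = -1
  d = 250: 𝟙(250) · μ(750/250) = 1 · -1 = -1
  d = 375: 𝟙(375) · μ(750/375) = 1 · -1 = -1
  d = 750: 𝟙(750) · μ(750/750) = 1 · 1 = 1
Summing: (𝟙 * μ)(750) = 0 + 0 + 0 + 0 + 0 + 0 + 0 + -1 + 0 + 1 + 1 + 1 + -1 + -1 + -1 + 1 = 0.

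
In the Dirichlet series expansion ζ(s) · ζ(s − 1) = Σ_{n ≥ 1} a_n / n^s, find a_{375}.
σ(375) = 624

In the product (Σ m^0/m^s)(Σ k / k^s) = Σ (Σ_{d | n} d) / n^s, the coefficient of 1/n^s is σ(n) = Σ_{d | n} d. For n = 375, divisors are [1, 3, 5, 15, 25, 75, 125, 375]; summing: σ(375) = 624.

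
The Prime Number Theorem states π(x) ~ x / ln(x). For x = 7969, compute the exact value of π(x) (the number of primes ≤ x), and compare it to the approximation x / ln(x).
π(7969) = 1006;  x/ln(x) ≈ 887.09;  relative error ≈ 11.82%.

Directly count primes up to 7969: π(7969) = 1006. The PNT approximation gives 7969/ln(7969) ≈ 7969/8.98331 ≈ 887.09. Relative error (π(x) − x/ln(x)) / π(x) ≈ 11.82%; the approximation is known to undercount slightly (Li(x) is a better estimate).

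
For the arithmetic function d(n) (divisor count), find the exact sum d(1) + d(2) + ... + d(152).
Σ_{n ≤ 152} d(n) = 790

Compute d(n) for each 1 ≤ n ≤ 152: d(1) = 1, d(2) = 2, d(3) = 2, d(4) = 3, d(5) = 2, d(6) = 4, d(7) = 2, d(8) = 4, d(9) = 3, d(10) = 4, d(11) = 2, d(12) = 6, d(13) = 2, d(14) = 4, d(15) = 4, d(16) = 5, d(17) = 2, d(18) = 6, d(19) = 2, d(20) = 6, d(21) = 4, d(22) = 4, d(23) = 2, d(24) = 8, d(25) = 3, d(26) = 4, d(27) = 4, d(28) = 6, d(29) = 2, d(30) = 8, d(31) = 2, d(32) = 6, d(33) = 4, d(34) = 4, d(35) = 4, d(36) = 9, d(37) = 2, d(38) = 4, d(39) = 4, d(40) = 8, d(41) = 2, d(42) = 8, d(43) = 2, d(44) = 6, d(45) = 6, d(46) = 4, d(47) = 2, d(48) = 10, d(49) = 3, d(50) = 6, d(51) = 4, d(52) = 6, d(53) = 2, d(54) = 8, d(55) = 4, d(56) = 8, d(57) = 4, d(58) = 4, d(59) = 2, d(60) = 12, d(61) = 2, d(62) = 4, d(63) = 6, d(64) = 7, d(65) = 4, d(66) = 8, d(67) = 2, d(68) = 6, d(69) = 4, d(70) = 8, d(71) = 2, d(72) = 12, d(73) = 2, d(74) = 4, d(75) = 6, d(76) = 6, d(77) = 4, d(78) = 8, d(79) = 2, d(80) = 10, d(81) = 5, d(82) = 4, d(83) = 2, d(84) = 12, d(85) = 4, d(86) = 4, d(87) = 4, d(88) = 8, d(89) = 2, d(90) = 12, d(91) = 4, d(92) = 6, d(93) = 4, d(94) = 4, d(95) = 4, d(96) = 12, d(97) = 2, d(98) = 6, d(99) = 6, d(100) = 9, d(101) = 2, d(102) = 8, d(103) = 2, d(104) = 8, d(105) = 8, d(106) = 4, d(107) = 2, d(108) = 12, d(109) = 2, d(110) = 8, d(111) = 4, d(112) = 10, d(113) = 2, d(114) = 8, d(115) = 4, d(116) = 6, d(117) = 6, d(118) = 4, d(119) = 4, d(120) = 16, d(121) = 3, d(122) = 4, d(123) = 4, d(124) = 6, d(125) = 4, d(126) = 12, d(127) = 2, d(128) = 8, d(129) = 4, d(130) = 8, d(131) = 2, d(132) = 12, d(133) = 4, d(134) = 4, d(135) = 8, d(136) = 8, d(137) = 2, d(138) = 8, d(139) = 2, d(140) = 12, d(141) = 4, d(142) = 4, d(143) = 4, d(144) = 15, d(145) = 4, d(146) = 4, d(147) = 6, d(148) = 6, d(149) = 2, d(150) = 12, d(151) = 2, d(152) = 8. Summing all 152 values: 790. (Dirichlet's divisor formula: Σ_{n ≤ x} d(n) = x ln(x) + (2γ − 1) x + O(√x). For x = 152, the asymptotic estimate is ≈ 787.10.)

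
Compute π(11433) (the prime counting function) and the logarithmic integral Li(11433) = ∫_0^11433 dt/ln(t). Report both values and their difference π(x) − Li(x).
π(11433) = 1378;  Li(11433) ≈ 1400.58;  π(x) − Li(x) ≈ -22.58.

Direct count of primes ≤ 11433 gives π(11433) = 1378. Numerical evaluation of the logarithmic integral gives Li(11433) ≈ 1400.58. The difference π(x) − Li(x) ≈ -22.58 is typically negative for small/moderate x (Li(x) overestimates), though Littlewood's theorem shows this sign changes infinitely often.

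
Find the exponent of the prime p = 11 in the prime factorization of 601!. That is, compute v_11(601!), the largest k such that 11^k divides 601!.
v_11(601!) = 58

Legendre's formula: v_p(n!) = Σ_{k ≥ 1} ⌊n / p^k⌋. For p = 11, n = 601, the terms are:
  ⌊601/11^1⌋ = ⌊601/11⌋ = 54
  ⌊601/11^2⌋ = ⌊601/121⌋ = 4
(the next term ⌊601/11^3⌋ = 0, terminating the sum). Summing: v_11(601!) = 54 + 4 = 58.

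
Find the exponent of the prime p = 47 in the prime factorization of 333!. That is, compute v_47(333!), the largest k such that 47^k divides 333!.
v_47(333!) = 7

Legendre's formula: v_p(n!) = Σ_{k ≥ 1} ⌊n / p^k⌋. For p = 47, n = 333, the terms are:
  ⌊333/47^1⌋ = ⌊333/47⌋ = 7
(the next term ⌊333/47^2⌋ = 0, terminating the sum). Summing: v_47(333!) = 7 = 7.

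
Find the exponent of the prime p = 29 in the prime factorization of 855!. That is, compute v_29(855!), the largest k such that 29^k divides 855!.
v_29(855!) = 30

Legendre's formula: v_p(n!) = Σ_{k ≥ 1} ⌊n / p^k⌋. For p = 29, n = 855, the terms are:
  ⌊855/29^1⌋ = ⌊855/29⌋ = 29
  ⌊855/29^2⌋ = ⌊855/841⌋ = 1
(the next term ⌊855/29^3⌋ = 0, terminating the sum). Summing: v_29(855!) = 29 + 1 = 30.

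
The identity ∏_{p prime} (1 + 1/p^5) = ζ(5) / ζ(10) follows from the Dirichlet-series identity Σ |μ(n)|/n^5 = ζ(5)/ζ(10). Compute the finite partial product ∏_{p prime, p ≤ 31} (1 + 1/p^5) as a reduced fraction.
∏ = 63844361159480726970812326794206836752384/61631932954678205462623400894081119262815

The primes p ≤ 31 are [2, 3, 5, 7, 11, 13, 17, 19, 23, 29, 31]. For each, (1 + 1/p^5) = (p^5 + 1)/p^5. Multiplying these fractions over p ∈ [2, 3, 5, 7, 11, 13, 17, 19, 23, 29, 31] gives 63844361159480726970812326794206836752384/61631932954678205462623400894081119262815. (In the limit P → ∞ this tends to ζ(5)/ζ(10).)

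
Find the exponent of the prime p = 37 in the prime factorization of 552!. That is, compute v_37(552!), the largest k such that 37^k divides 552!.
v_37(552!) = 14

Legendre's formula: v_p(n!) = Σ_{k ≥ 1} ⌊n / p^k⌋. For p = 37, n = 552, the terms are:
  ⌊552/37^1⌋ = ⌊552/37⌋ = 14
(the next term ⌊552/37^2⌋ = 0, terminating the sum). Summing: v_37(552!) = 14 = 14.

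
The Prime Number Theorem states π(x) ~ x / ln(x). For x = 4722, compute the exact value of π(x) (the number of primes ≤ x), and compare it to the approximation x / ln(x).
π(4722) = 636;  x/ln(x) ≈ 558.16;  relative error ≈ 12.24%.

Directly count primes up to 4722: π(4722) = 636. The PNT approximation gives 4722/ln(4722) ≈ 4722/8.45999 ≈ 558.16. Relative error (π(x) − x/ln(x)) / π(x) ≈ 12.24%; the approximation is known to undercount slightly (Li(x) is a better estimate).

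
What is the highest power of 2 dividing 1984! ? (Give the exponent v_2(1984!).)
v_2(1984!) = 1979

Legendre's formula: v_p(n!) = Σ_{k ≥ 1} ⌊n / p^k⌋. For p = 2, n = 1984, the terms are:
  ⌊1984/2^1⌋ = ⌊1984/2⌋ = 992
  ⌊1984/2^2⌋ = ⌊1984/4⌋ = 496
  ⌊1984/2^3⌋ = ⌊1984/8⌋ = 248
  ⌊1984/2^4⌋ = ⌊1984/16⌋ = 124
  ⌊1984/2^5⌋ = ⌊1984/32⌋ = 62
  ⌊1984/2^6⌋ = ⌊1984/64⌋ = 31
  ⌊1984/2^7⌋ = ⌊1984/128⌋ = 15
  ⌊1984/2^8⌋ = ⌊1984/256⌋ = 7
  ⌊1984/2^9⌋ = ⌊1984/512⌋ = 3
  ⌊1984/2^10⌋ = ⌊1984/1024⌋ = 1
(the next term ⌊1984/2^11⌋ = 0, terminating the sum). Summing: v_2(1984!) = 992 + 496 + 248 + 124 + 62 + 31 + 15 + 7 + 3 + 1 = 1979.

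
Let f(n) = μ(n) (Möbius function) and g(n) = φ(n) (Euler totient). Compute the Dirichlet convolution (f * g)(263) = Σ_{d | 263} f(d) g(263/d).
(μ * φ)(263) = 261

Divisors of 263: [1, 263]. For each d | 263:
  d = 1: μ(1) · φ(263/1) = 1 · 262 = 262
  d = 263: μ(263) · φ(263/263) = -1 · 1 = -1
Summing: (μ * φ)(263) = 262 + -1 = 261.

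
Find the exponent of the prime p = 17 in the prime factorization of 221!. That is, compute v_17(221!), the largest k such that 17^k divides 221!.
v_17(221!) = 13

Legendre's formula: v_p(n!) = Σ_{k ≥ 1} ⌊n / p^k⌋. For p = 17, n = 221, the terms are:
  ⌊221/17^1⌋ = ⌊221/17⌋ = 13
(the next term ⌊221/17^2⌋ = 0, terminating the sum). Summing: v_17(221!) = 13 = 13.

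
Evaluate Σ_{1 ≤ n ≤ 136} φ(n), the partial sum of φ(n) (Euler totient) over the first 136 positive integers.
Σ_{n ≤ 136} φ(n) = 5634

Compute φ(n) for each 1 ≤ n ≤ 136: φ(1) = 1, φ(2) = 1, φ(3) = 2, φ(4) = 2, φ(5) = 4, φ(6) = 2, φ(7) = 6, φ(8) = 4, φ(9) = 6, φ(10) = 4, φ(11) = 10, φ(12) = 4, φ(13) = 12, φ(14) = 6, φ(15) = 8, φ(16) = 8, φ(17) = 16, φ(18) = 6, φ(19) = 18, φ(20) = 8, φ(21) = 12, φ(22) = 10, φ(23) = 22, φ(24) = 8, φ(25) = 20, φ(26) = 12, φ(27) = 18, φ(28) = 12, φ(29) = 28, φ(30) = 8, φ(31) = 30, φ(32) = 16, φ(33) = 20, φ(34) = 16, φ(35) = 24, φ(36) = 12, φ(37) = 36, φ(38) = 18, φ(39) = 24, φ(40) = 16, φ(41) = 40, φ(42) = 12, φ(43) = 42, φ(44) = 20, φ(45) = 24, φ(46) = 22, φ(47) = 46, φ(48) = 16, φ(49) = 42, φ(50) = 20, φ(51) = 32, φ(52) = 24, φ(53) = 52, φ(54) = 18, φ(55) = 40, φ(56) = 24, φ(57) = 36, φ(58) = 28, φ(59) = 58, φ(60) = 16, φ(61) = 60, φ(62) = 30, φ(63) = 36, φ(64) = 32, φ(65) = 48, φ(66) = 20, φ(67) = 66, φ(68) = 32, φ(69) = 44, φ(70) = 24, φ(71) = 70, φ(72) = 24, φ(73) = 72, φ(74) = 36, φ(75) = 40, φ(76) = 36, φ(77) = 60, φ(78) = 24, φ(79) = 78, φ(80) = 32, φ(81) = 54, φ(82) = 40, φ(83) = 82, φ(84) = 24, φ(85) = 64, φ(86) = 42, φ(87) = 56, φ(88) = 40, φ(89) = 88, φ(90) = 24, φ(91) = 72, φ(92) = 44, φ(93) = 60, φ(94) = 46, φ(95) = 72, φ(96) = 32, φ(97) = 96, φ(98) = 42, φ(99) = 60, φ(100) = 40, φ(101) = 100, φ(102) = 32, φ(103) = 102, φ(104) = 48, φ(105) = 48, φ(106) = 52, φ(107) = 106, φ(108) = 36, φ(109) = 108, φ(110) = 40, φ(111) = 72, φ(112) = 48, φ(113) = 112, φ(114) = 36, φ(115) = 88, φ(116) = 56, φ(117) = 72, φ(118) = 58, φ(119) = 96, φ(120) = 32, φ(121) = 110, φ(122) = 60, φ(123) = 80, φ(124) = 60, φ(125) = 100, φ(126) = 36, φ(127) = 126, φ(128) = 64, φ(129) = 84, φ(130) = 48, φ(131) = 130, φ(132) = 40, φ(133) = 108, φ(134) = 66, φ(135) = 72, φ(136) = 64. Summing all 136 values: 5634. (Average order: Σ_{n ≤ x} φ(n) ~ (3/π²) x². For x = 136, (3/π²)·136² ≈ 5622.11.)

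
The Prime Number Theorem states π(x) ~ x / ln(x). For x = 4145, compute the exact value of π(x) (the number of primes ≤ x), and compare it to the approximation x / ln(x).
π(4145) = 570;  x/ln(x) ≈ 497.62;  relative error ≈ 12.70%.

Directly count primes up to 4145: π(4145) = 570. The PNT approximation gives 4145/ln(4145) ≈ 4145/8.32966 ≈ 497.62. Relative error (π(x) − x/ln(x)) / π(x) ≈ 12.70%; the approximation is known to undercount slightly (Li(x) is a better estimate).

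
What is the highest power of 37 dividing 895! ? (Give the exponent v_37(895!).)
v_37(895!) = 24

Legendre's formula: v_p(n!) = Σ_{k ≥ 1} ⌊n / p^k⌋. For p = 37, n = 895, the terms are:
  ⌊895/37^1⌋ = ⌊895/37⌋ = 24
(the next term ⌊895/37^2⌋ = 0, terminating the sum). Summing: v_37(895!) = 24 = 24.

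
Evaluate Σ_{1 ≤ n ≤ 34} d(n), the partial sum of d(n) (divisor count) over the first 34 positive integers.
Σ_{n ≤ 34} d(n) = 127

Compute d(n) for each 1 ≤ n ≤ 34: d(1) = 1, d(2) = 2, d(3) = 2, d(4) = 3, d(5) = 2, d(6) = 4, d(7) = 2, d(8) = 4, d(9) = 3, d(10) = 4, d(11) = 2, d(12) = 6, d(13) = 2, d(14) = 4, d(15) = 4, d(16) = 5, d(17) = 2, d(18) = 6, d(19) = 2, d(20) = 6, d(21) = 4, d(22) = 4, d(23) = 2, d(24) = 8, d(25) = 3, d(26) = 4, d(27) = 4, d(28) = 6, d(29) = 2, d(30) = 8, d(31) = 2, d(32) = 6, d(33) = 4, d(34) = 4. Summing all 34 values: 127. (Dirichlet's divisor formula: Σ_{n ≤ x} d(n) = x ln(x) + (2γ − 1) x + O(√x). For x = 34, the asymptotic estimate is ≈ 125.15.)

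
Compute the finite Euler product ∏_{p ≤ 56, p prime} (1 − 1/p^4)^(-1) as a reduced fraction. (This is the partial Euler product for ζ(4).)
∏ = 750937919501355467062347671738968589096863062629/693820677147413996973765862820413440000000000000

The primes p ≤ 56 are [2, 3, 5, 7, 11, 13, 17, 19, 23, 29, 31, 37, 41, 43, 47, 53]. For each prime, (1 − 1/p^4)^(-1) = p^4 / (p^4 − 1). The product is (1 − 1/2^4)^(-1), (1 − 1/3^4)^(-1), (1 − 1/5^4)^(-1), (1 − 1/7^4)^(-1), (1 − 1/11^4)^(-1), (1 − 1/13^4)^(-1), (1 − 1/17^4)^(-1), (1 − 1/19^4)^(-1), (1 − 1/23^4)^(-1), (1 − 1/29^4)^(-1), (1 − 1/31^4)^(-1), (1 − 1/37^4)^(-1), (1 − 1/41^4)^(-1), (1 − 1/43^4)^(-1), (1 − 1/47^4)^(-1), (1 − 1/53^4)^(-1) = ∏ p^4 / (p^4 − 1) = 750937919501355467062347671738968589096863062629/693820677147413996973765862820413440000000000000.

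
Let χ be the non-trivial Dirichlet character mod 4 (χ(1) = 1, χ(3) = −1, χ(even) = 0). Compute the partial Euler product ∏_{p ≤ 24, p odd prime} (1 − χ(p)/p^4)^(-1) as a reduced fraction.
∏ = 2907090265708363109850475/2939590979896221115088896

The odd primes p ≤ 24 are [3, 5, 7, 11, 13, 17, 19, 23]. For each, χ(p) = 1 if p ≡ 1 mod 4, χ(p) = −1 if p ≡ 3 mod 4. Taking (1 − χ(p)/p^4)^(-1) = p^4/(p^4 − χ(p)): (1 − (-1)/3^4)^(-1) · (1 − (1)/5^4)^(-1) · (1 − (-1)/7^4)^(-1) · (1 − (-1)/11^4)^(-1) · (1 − (1)/13^4)^(-1) · (1 − (1)/17^4)^(-1) · (1 − (-1)/19^4)^(-1) · (1 − (-1)/23^4)^(-1) = 2907090265708363109850475/2939590979896221115088896.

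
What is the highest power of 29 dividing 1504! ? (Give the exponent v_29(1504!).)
v_29(1504!) = 52

Legendre's formula: v_p(n!) = Σ_{k ≥ 1} ⌊n / p^k⌋. For p = 29, n = 1504, the terms are:
  ⌊1504/29^1⌋ = ⌊1504/29⌋ = 51
  ⌊1504/29^2⌋ = ⌊1504/841⌋ = 1
(the next term ⌊1504/29^3⌋ = 0, terminating the sum). Summing: v_29(1504!) = 51 + 1 = 52.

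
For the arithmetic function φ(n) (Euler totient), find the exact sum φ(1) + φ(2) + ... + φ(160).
Σ_{n ≤ 160} φ(n) = 7806

Compute φ(n) for each 1 ≤ n ≤ 160: φ(1) = 1, φ(2) = 1, φ(3) = 2, φ(4) = 2, φ(5) = 4, φ(6) = 2, φ(7) = 6, φ(8) = 4, φ(9) = 6, φ(10) = 4, φ(11) = 10, φ(12) = 4, φ(13) = 12, φ(14) = 6, φ(15) = 8, φ(16) = 8, φ(17) = 16, φ(18) = 6, φ(19) = 18, φ(20) = 8, φ(21) = 12, φ(22) = 10, φ(23) = 22, φ(24) = 8, φ(25) = 20, φ(26) = 12, φ(27) = 18, φ(28) = 12, φ(29) = 28, φ(30) = 8, φ(31) = 30, φ(32) = 16, φ(33) = 20, φ(34) = 16, φ(35) = 24, φ(36) = 12, φ(37) = 36, φ(38) = 18, φ(39) = 24, φ(40) = 16, φ(41) = 40, φ(42) = 12, φ(43) = 42, φ(44) = 20, φ(45) = 24, φ(46) = 22, φ(47) = 46, φ(48) = 16, φ(49) = 42, φ(50) = 20, φ(51) = 32, φ(52) = 24, φ(53) = 52, φ(54) = 18, φ(55) = 40, φ(56) = 24, φ(57) = 36, φ(58) = 28, φ(59) = 58, φ(60) = 16, φ(61) = 60, φ(62) = 30, φ(63) = 36, φ(64) = 32, φ(65) = 48, φ(66) = 20, φ(67) = 66, φ(68) = 32, φ(69) = 44, φ(70) = 24, φ(71) = 70, φ(72) = 24, φ(73) = 72, φ(74) = 36, φ(75) = 40, φ(76) = 36, φ(77) = 60, φ(78) = 24, φ(79) = 78, φ(80) = 32, φ(81) = 54, φ(82) = 40, φ(83) = 82, φ(84) = 24, φ(85) = 64, φ(86) = 42, φ(87) = 56, φ(88) = 40, φ(89) = 88, φ(90) = 24, φ(91) = 72, φ(92) = 44, φ(93) = 60, φ(94) = 46, φ(95) = 72, φ(96) = 32, φ(97) = 96, φ(98) = 42, φ(99) = 60, φ(100) = 40, φ(101) = 100, φ(102) = 32, φ(103) = 102, φ(104) = 48, φ(105) = 48, φ(106) = 52, φ(107) = 106, φ(108) = 36, φ(109) = 108, φ(110) = 40, φ(111) = 72, φ(112) = 48, φ(113) = 112, φ(114) = 36, φ(115) = 88, φ(116) = 56, φ(117) = 72, φ(118) = 58, φ(119) = 96, φ(120) = 32, φ(121) = 110, φ(122) = 60, φ(123) = 80, φ(124) = 60, φ(125) = 100, φ(126) = 36, φ(127) = 126, φ(128) = 64, φ(129) = 84, φ(130) = 48, φ(131) = 130, φ(132) = 40, φ(133) = 108, φ(134) = 66, φ(135) = 72, φ(136) = 64, φ(137) = 136, φ(138) = 44, φ(139) = 138, φ(140) = 48, φ(141) = 92, φ(142) = 70, φ(143) = 120, φ(144) = 48, φ(145) = 112, φ(146) = 72, φ(147) = 84, φ(148) = 72, φ(149) = 148, φ(150) = 40, φ(151) = 150, φ(152) = 72, φ(153) = 96, φ(154) = 60, φ(155) = 120, φ(156) = 48, φ(157) = 156, φ(158) = 78, φ(159) = 104, φ(160) = 64. Summing all 160 values: 7806. (Average order: Σ_{n ≤ x} φ(n) ~ (3/π²) x². For x = 160, (3/π²)·160² ≈ 7781.47.)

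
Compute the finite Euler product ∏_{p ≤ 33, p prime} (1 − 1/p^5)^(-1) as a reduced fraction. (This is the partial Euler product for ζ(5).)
∏ = 1910589921595024369341325427716514697147265/1842548811291065574051999987500114856101888

The primes p ≤ 33 are [2, 3, 5, 7, 11, 13, 17, 19, 23, 29, 31]. For each prime, (1 − 1/p^5)^(-1) = p^5 / (p^5 − 1). The product is (1 − 1/2^5)^(-1), (1 − 1/3^5)^(-1), (1 − 1/5^5)^(-1), (1 − 1/7^5)^(-1), (1 − 1/11^5)^(-1), (1 − 1/13^5)^(-1), (1 − 1/17^5)^(-1), (1 − 1/19^5)^(-1), (1 − 1/23^5)^(-1), (1 − 1/29^5)^(-1), (1 − 1/31^5)^(-1) = ∏ p^5 / (p^5 − 1) = 1910589921595024369341325427716514697147265/1842548811291065574051999987500114856101888.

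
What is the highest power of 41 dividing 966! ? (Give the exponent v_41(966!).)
v_41(966!) = 23

Legendre's formula: v_p(n!) = Σ_{k ≥ 1} ⌊n / p^k⌋. For p = 41, n = 966, the terms are:
  ⌊966/41^1⌋ = ⌊966/41⌋ = 23
(the next term ⌊966/41^2⌋ = 0, terminating the sum). Summing: v_41(966!) = 23 = 23.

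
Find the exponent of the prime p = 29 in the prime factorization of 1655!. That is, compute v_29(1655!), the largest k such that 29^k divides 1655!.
v_29(1655!) = 58

Legendre's formula: v_p(n!) = Σ_{k ≥ 1} ⌊n / p^k⌋. For p = 29, n = 1655, the terms are:
  ⌊1655/29^1⌋ = ⌊1655/29⌋ = 57
  ⌊1655/29^2⌋ = ⌊1655/841⌋ = 1
(the next term ⌊1655/29^3⌋ = 0, terminating the sum). Summing: v_29(1655!) = 57 + 1 = 58.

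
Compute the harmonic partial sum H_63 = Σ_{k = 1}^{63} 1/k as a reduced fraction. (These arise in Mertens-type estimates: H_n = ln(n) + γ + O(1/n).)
H_63 = 310559566510213034489743057/65681493561267903750631200

Direct summation: H_63 = 1 + 1/2 + ... + 1/63. The least common denominator is lcm(1, ..., 63) = 591133442051411133755680800; over this denominator the numerator is 591133442051411133755680800 + 295566721025705566877840400 + 197044480683803711251893600 + 147783360512852783438920200 + 118226688410282226751136160 + 98522240341901855625946800 + 84447634578773019107954400 + 73891680256426391719460100 + 65681493561267903750631200 + 59113344205141113375568080 + 53739403822855557614152800 + 49261120170950927812973400 + 45471803234723933365821600 + 42223817289386509553977200 + 39408896136760742250378720 + 36945840128213195859730050 + 34772555414788890220922400 + 32840746780633951875315600 + 31112286423758480723983200 + 29556672102570556687784040 + 28149211526257673035984800 + 26869701911427778807076400 + 25701454002235266685029600 + 24630560085475463906486700 + 23645337682056445350227232 + 22735901617361966682910800 + 21893831187089301250210400 + 21111908644693254776988600 + 20383911794876245991575200 + 19704448068380371125189360 + 19068820711335843024376800 + 18472920064106597929865025 + 17913134607618519204717600 + 17386277707394445110461200 + 16889526915754603821590880 + 16420373390316975937657800 + 15976579514903003615018400 + 15556143211879240361991600 + 15157267744907977788607200 + 14778336051285278343892020 + 14417888830522222774528800 + 14074605763128836517992400 + 13747289350032817064085600 + 13434850955713889403538200 + 13136298712253580750126240 + 12850727001117633342514800 + 12577307277689598590546400 + 12315280042737731953243350 + 12063947796967574158279200 + 11822668841028222675113616 + 11590851804929630073640800 + 11367950808680983341455400 + 11153461170781342146333600 + 10946915593544650625105200 + 10747880764571111522830560 + 10555954322346627388494300 + 10370762141252826907994400 + 10191955897438122995787600 + 10019210882227307351791200 + 9852224034190185562594680 + 9690712164777231700912800 + 9534410355667921512188400 + 9383070508752557678661600 = 2795036098591917310407687513, so H_63 = 2795036098591917310407687513/591133442051411133755680800; reducing by gcd(2795036098591917310407687513, 591133442051411133755680800) = 9 gives 310559566510213034489743057/65681493561267903750631200 ≈ 4.72827. (The PNT-adjacent estimate ln(63) + γ ≈ 4.72035 matches within O(1/n).)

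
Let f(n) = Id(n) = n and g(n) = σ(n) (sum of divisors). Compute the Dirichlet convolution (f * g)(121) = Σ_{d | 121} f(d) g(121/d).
(Id * σ)(121) = 386

Divisors of 121: [1, 11, 121]. For each d | 121:
  d = 1: Id(1) · σ(121/1) = 1 · 133 = 133
  d = 11: Id(11) · σ(121/11) = 11 · 12 = 132
  d = 121: Id(121) · σ(121/121) = 121 · 1 = 121
Summing: (Id * σ)(121) = 133 + 132 + 121 = 386.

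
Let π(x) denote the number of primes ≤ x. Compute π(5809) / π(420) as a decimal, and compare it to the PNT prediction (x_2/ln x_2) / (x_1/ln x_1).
π(5809)/π(420) = 762/81 ≈ 9.4074;  PNT prediction ≈ 9.6390.

π(420) = 81 and π(5809) = 762, so π(5809)/π(420) ≈ 9.4074. The PNT-predicted ratio is (5809/ln(5809)) / (420/ln(420)) ≈ 9.6390. The two agree to within a few percent, as expected.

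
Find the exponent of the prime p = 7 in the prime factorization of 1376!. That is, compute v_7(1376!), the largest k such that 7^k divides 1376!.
v_7(1376!) = 228

Legendre's formula: v_p(n!) = Σ_{k ≥ 1} ⌊n / p^k⌋. For p = 7, n = 1376, the terms are:
  ⌊1376/7^1⌋ = ⌊1376/7⌋ = 196
  ⌊1376/7^2⌋ = ⌊1376/49⌋ = 28
  ⌊1376/7^3⌋ = ⌊1376/343⌋ = 4
(the next term ⌊1376/7^4⌋ = 0, terminating the sum). Summing: v_7(1376!) = 196 + 28 + 4 = 228.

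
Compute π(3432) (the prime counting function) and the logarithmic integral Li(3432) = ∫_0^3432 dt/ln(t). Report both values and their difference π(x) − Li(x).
π(3432) = 480;  Li(3432) ≈ 496.26;  π(x) − Li(x) ≈ -16.26.

Direct count of primes ≤ 3432 gives π(3432) = 480. Numerical evaluation of the logarithmic integral gives Li(3432) ≈ 496.26. The difference π(x) − Li(x) ≈ -16.26 is typically negative for small/moderate x (Li(x) overestimates), though Littlewood's theorem shows this sign changes infinitely often.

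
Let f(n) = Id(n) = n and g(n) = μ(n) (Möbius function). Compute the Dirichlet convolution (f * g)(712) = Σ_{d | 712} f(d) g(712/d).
(Id * μ)(712) = 352

Divisors of 712: [1, 2, 4, 8, 89, 178, 356, 712]. For each d | 712:
  d = 1: Id(1) · μ(712/1) = 1 · 0 = 0
  d = 2: Id(2) · μ(712/2) = 2 · 0 = 0
  d = 4: Id(4) · μ(712/4) = 4 · 1 = 4
  d = 8: Id(8) · μ(712/8) = 8 · -1 = -8
  d = 89: Id(89) · μ(712/89) = 89 · 0 = 0
  d = 178: Id(178) · μ(712/178) = 178 · 0 = 0
  d = 356: Id(356) · μ(712/356) = 356 · -1 = -356
  d = 712: Id(712) · μ(712/712) = 712 · 1 = 712
Summing: (Id * μ)(712) = 0 + 0 + 4 + -8 + 0 + 0 + -356 + 712 = 352.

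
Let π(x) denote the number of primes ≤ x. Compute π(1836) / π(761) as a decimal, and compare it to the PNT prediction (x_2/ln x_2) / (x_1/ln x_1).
π(1836)/π(761) = 282/135 ≈ 2.0889;  PNT prediction ≈ 2.1299.

π(761) = 135 and π(1836) = 282, so π(1836)/π(761) ≈ 2.0889. The PNT-predicted ratio is (1836/ln(1836)) / (761/ln(761)) ≈ 2.1299. The two agree to within a few percent, as expected.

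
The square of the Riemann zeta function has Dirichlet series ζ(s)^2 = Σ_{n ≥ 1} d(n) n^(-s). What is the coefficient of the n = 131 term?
d(131) = 2

ζ(s)^2 = (Σ 1/m^s)(Σ 1/k^s). The coefficient of 1/n^s in the product is the number of ordered pairs (m, k) with mk = n, which equals d(n). For n = 131, divisors are [1, 131], so d(131) = 2.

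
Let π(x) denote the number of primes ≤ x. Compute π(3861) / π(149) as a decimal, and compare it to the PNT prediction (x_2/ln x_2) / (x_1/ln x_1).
π(3861)/π(149) = 535/35 ≈ 15.2857;  PNT prediction ≈ 15.7006.

π(149) = 35 and π(3861) = 535, so π(3861)/π(149) ≈ 15.2857. The PNT-predicted ratio is (3861/ln(3861)) / (149/ln(149)) ≈ 15.7006. The two agree to within a few percent, as expected.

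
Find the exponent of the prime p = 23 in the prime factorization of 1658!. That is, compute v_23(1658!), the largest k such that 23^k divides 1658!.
v_23(1658!) = 75

Legendre's formula: v_p(n!) = Σ_{k ≥ 1} ⌊n / p^k⌋. For p = 23, n = 1658, the terms are:
  ⌊1658/23^1⌋ = ⌊1658/23⌋ = 72
  ⌊1658/23^2⌋ = ⌊1658/529⌋ = 3
(the next term ⌊1658/23^3⌋ = 0, terminating the sum). Summing: v_23(1658!) = 72 + 3 = 75.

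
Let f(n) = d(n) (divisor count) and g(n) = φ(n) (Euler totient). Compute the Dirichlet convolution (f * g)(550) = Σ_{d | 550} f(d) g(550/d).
(d * φ)(550) = 1116

Divisors of 550: [1, 2, 5, 10, 11, 22, 25, 50, 55, 110, 275, 550]. For each d | 550:
  d = 1: d(1) · φ(550/1) = 1 · 200 = 200
  d = 2: d(2) · φ(550/2) = 2 · 200 = 400
  d = 5: d(5) · φ(550/5) = 2 · 40 = 80
  d = 10: d(10) · φ(550/10) = 4 · 40 = 160
  d = 11: d(11) · φ(550/11) = 2 · 20 = 40
  d = 22: d(22) · φ(550/22) = 4 · 20 = 80
  d = 25: d(25) · φ(550/25) = 3 · 10 = 30
  d = 50: d(50) · φ(550/50) = 6 · 10 = 60
  d = 55: d(55) · φ(550/55) = 4 · 4 = 16
  d = 110: d(110) · φ(550/110) = 8 · 4 = 32
  d = 275: d(275) · φ(550/275) = 6 · 1 = 6
  d = 550: d(550) · φ(550/550) = 12 · 1 = 12
Summing: (d * φ)(550) = 200 + 400 + 80 + 160 + 40 + 80 + 30 + 60 + 16 + 32 + 6 + 12 = 1116.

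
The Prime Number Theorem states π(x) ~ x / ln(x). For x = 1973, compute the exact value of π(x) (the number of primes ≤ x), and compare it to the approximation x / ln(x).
π(1973) = 298;  x/ln(x) ≈ 260.04;  relative error ≈ 12.74%.

Directly count primes up to 1973: π(1973) = 298. The PNT approximation gives 1973/ln(1973) ≈ 1973/7.58731 ≈ 260.04. Relative error (π(x) − x/ln(x)) / π(x) ≈ 12.74%; the approximation is known to undercount slightly (Li(x) is a better estimate).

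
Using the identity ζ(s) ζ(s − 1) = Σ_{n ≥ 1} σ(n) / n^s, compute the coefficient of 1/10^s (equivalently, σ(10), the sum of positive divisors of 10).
σ(10) = 18

In the product (Σ m^0/m^s)(Σ k / k^s) = Σ (Σ_{d | n} d) / n^s, the coefficient of 1/n^s is σ(n) = Σ_{d | n} d. For n = 10, divisors are [1, 2, 5, 10]; summing: σ(10) = 18.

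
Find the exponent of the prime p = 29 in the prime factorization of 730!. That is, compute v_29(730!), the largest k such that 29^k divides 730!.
v_29(730!) = 25

Legendre's formula: v_p(n!) = Σ_{k ≥ 1} ⌊n / p^k⌋. For p = 29, n = 730, the terms are:
  ⌊730/29^1⌋ = ⌊730/29⌋ = 25
(the next term ⌊730/29^2⌋ = 0, terminating the sum). Summing: v_29(730!) = 25 = 25.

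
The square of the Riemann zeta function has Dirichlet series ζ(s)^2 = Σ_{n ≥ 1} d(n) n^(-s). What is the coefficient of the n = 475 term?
d(475) = 6

ζ(s)^2 = (Σ 1/m^s)(Σ 1/k^s). The coefficient of 1/n^s in the product is the number of ordered pairs (m, k) with mk = n, which equals d(n). For n = 475, divisors are [1, 5, 19, 25, 95, 475], so d(475) = 6.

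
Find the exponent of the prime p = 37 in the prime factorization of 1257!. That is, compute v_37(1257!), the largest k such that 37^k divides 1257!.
v_37(1257!) = 33

Legendre's formula: v_p(n!) = Σ_{k ≥ 1} ⌊n / p^k⌋. For p = 37, n = 1257, the terms are:
  ⌊1257/37^1⌋ = ⌊1257/37⌋ = 33
(the next term ⌊1257/37^2⌋ = 0, terminating the sum). Summing: v_37(1257!) = 33 = 33.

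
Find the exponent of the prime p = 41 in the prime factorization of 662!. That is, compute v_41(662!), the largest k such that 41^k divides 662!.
v_41(662!) = 16

Legendre's formula: v_p(n!) = Σ_{k ≥ 1} ⌊n / p^k⌋. For p = 41, n = 662, the terms are:
  ⌊662/41^1⌋ = ⌊662/41⌋ = 16
(the next term ⌊662/41^2⌋ = 0, terminating the sum). Summing: v_41(662!) = 16 = 16.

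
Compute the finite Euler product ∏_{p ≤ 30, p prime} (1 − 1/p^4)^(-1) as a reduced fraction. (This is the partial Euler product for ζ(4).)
∏ = 626138917577216391721784411/578515538500128866304000000

The primes p ≤ 30 are [2, 3, 5, 7, 11, 13, 17, 19, 23, 29]. For each prime, (1 − 1/p^4)^(-1) = p^4 / (p^4 − 1). The product is (1 − 1/2^4)^(-1), (1 − 1/3^4)^(-1), (1 − 1/5^4)^(-1), (1 − 1/7^4)^(-1), (1 − 1/11^4)^(-1), (1 − 1/13^4)^(-1), (1 − 1/17^4)^(-1), (1 − 1/19^4)^(-1), (1 − 1/23^4)^(-1), (1 − 1/29^4)^(-1) = ∏ p^4 / (p^4 − 1) = 626138917577216391721784411/578515538500128866304000000.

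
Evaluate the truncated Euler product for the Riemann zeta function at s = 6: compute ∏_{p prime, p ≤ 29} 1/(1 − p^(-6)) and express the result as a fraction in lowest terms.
∏ = 72490271559216474168912845656112612875/71254500493223560043941297249880899584

The primes p ≤ 29 are [2, 3, 5, 7, 11, 13, 17, 19, 23, 29]. For each prime, (1 − 1/p^6)^(-1) = p^6 / (p^6 − 1). The product is (1 − 1/2^6)^(-1), (1 − 1/3^6)^(-1), (1 − 1/5^6)^(-1), (1 − 1/7^6)^(-1), (1 − 1/11^6)^(-1), (1 − 1/13^6)^(-1), (1 − 1/17^6)^(-1), (1 − 1/19^6)^(-1), (1 − 1/23^6)^(-1), (1 − 1/29^6)^(-1) = ∏ p^6 / (p^6 − 1) = 72490271559216474168912845656112612875/71254500493223560043941297249880899584.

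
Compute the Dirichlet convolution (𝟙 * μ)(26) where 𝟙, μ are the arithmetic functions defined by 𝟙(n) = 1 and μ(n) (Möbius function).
(𝟙 * μ)(26) = 0

Divisors of 26: [1, 2, 13, 26]. For each d | 26:
  d = 1: 𝟙(1) · μ(26/1) = 1 · 1 = 1
  d = 2: 𝟙(2) · μ(26/2) = 1 · -1 = -1
  d = 13: 𝟙(13) · μ(26/13) = 1 · -1 = -1
  d = 26: 𝟙(26) · μ(26/26) = 1 · 1 = 1
Summing: (𝟙 * μ)(26) = 1 + -1 + -1 + 1 = 0.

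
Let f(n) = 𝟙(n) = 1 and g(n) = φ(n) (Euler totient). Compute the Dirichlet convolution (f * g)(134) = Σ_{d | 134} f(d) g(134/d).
(𝟙 * φ)(134) = 134

Divisors of 134: [1, 2, 67, 134]. For each d | 134:
  d = 1: 𝟙(1) · φ(134/1) = 1 · 66 = 66
  d = 2: 𝟙(2) · φ(134/2) = 1 · 66 = 66
  d = 67: 𝟙(67) · φ(134/67) = 1 · 1 = 1
  d = 134: 𝟙(134) · φ(134/134) = 1 · 1 = 1
Summing: (𝟙 * φ)(134) = 66 + 66 + 1 + 1 = 134.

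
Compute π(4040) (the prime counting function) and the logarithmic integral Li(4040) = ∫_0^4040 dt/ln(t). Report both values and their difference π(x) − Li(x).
π(4040) = 557;  Li(4040) ≈ 570.18;  π(x) − Li(x) ≈ -13.18.

Direct count of primes ≤ 4040 gives π(4040) = 557. Numerical evaluation of the logarithmic integral gives Li(4040) ≈ 570.18. The difference π(x) − Li(x) ≈ -13.18 is typically negative for small/moderate x (Li(x) overestimates), though Littlewood's theorem shows this sign changes infinitely often.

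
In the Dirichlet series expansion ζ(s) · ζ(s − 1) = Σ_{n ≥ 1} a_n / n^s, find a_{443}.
σ(443) = 444

In the product (Σ m^0/m^s)(Σ k / k^s) = Σ (Σ_{d | n} d) / n^s, the coefficient of 1/n^s is σ(n) = Σ_{d | n} d. For n = 443, divisors are [1, 443]; summing: σ(443) = 444.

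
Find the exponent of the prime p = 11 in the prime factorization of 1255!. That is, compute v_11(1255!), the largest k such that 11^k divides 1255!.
v_11(1255!) = 124

Legendre's formula: v_p(n!) = Σ_{k ≥ 1} ⌊n / p^k⌋. For p = 11, n = 1255, the terms are:
  ⌊1255/11^1⌋ = ⌊1255/11⌋ = 114
  ⌊1255/11^2⌋ = ⌊1255/121⌋ = 10
(the next term ⌊1255/11^3⌋ = 0, terminating the sum). Summing: v_11(1255!) = 114 + 10 = 124.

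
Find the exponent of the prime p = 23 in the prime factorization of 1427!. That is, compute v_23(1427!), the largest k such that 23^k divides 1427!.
v_23(1427!) = 64

Legendre's formula: v_p(n!) = Σ_{k ≥ 1} ⌊n / p^k⌋. For p = 23, n = 1427, the terms are:
  ⌊1427/23^1⌋ = ⌊1427/23⌋ = 62
  ⌊1427/23^2⌋ = ⌊1427/529⌋ = 2
(the next term ⌊1427/23^3⌋ = 0, terminating the sum). Summing: v_23(1427!) = 62 + 2 = 64.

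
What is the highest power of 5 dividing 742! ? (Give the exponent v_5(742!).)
v_5(742!) = 183

Legendre's formula: v_p(n!) = Σ_{k ≥ 1} ⌊n / p^k⌋. For p = 5, n = 742, the terms are:
  ⌊742/5^1⌋ = ⌊742/5⌋ = 148
  ⌊742/5^2⌋ = ⌊742/25⌋ = 29
  ⌊742/5^3⌋ = ⌊742/125⌋ = 5
  ⌊742/5^4⌋ = ⌊742/625⌋ = 1
(the next term ⌊742/5^5⌋ = 0, terminating the sum). Summing: v_5(742!) = 148 + 29 + 5 + 1 = 183.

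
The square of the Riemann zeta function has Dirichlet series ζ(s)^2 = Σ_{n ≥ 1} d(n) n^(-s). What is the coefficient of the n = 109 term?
d(109) = 2

ζ(s)^2 = (Σ 1/m^s)(Σ 1/k^s). The coefficient of 1/n^s in the product is the number of ordered pairs (m, k) with mk = n, which equals d(n). For n = 109, divisors are [1, 109], so d(109) = 2.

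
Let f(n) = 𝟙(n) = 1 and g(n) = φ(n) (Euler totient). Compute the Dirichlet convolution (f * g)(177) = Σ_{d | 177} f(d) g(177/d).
(𝟙 * φ)(177) = 177

Divisors of 177: [1, 3, 59, 177]. For each d | 177:
  d = 1: 𝟙(1) · φ(177/1) = 1 · 116 = 116
  d = 3: 𝟙(3) · φ(177/3) = 1 · 58 = 58
  d = 59: 𝟙(59) · φ(177/59) = 1 · 2 = 2
  d = 177: 𝟙(177) · φ(177/177) = 1 · 1 = 1
Summing: (𝟙 * φ)(177) = 116 + 58 + 2 + 1 = 177.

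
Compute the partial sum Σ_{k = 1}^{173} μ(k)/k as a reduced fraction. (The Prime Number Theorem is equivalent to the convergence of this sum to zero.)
Σ μ(k)/k = -793961929871179795717382670578573859259482725009372635516241466829/166589903787325219380851695350896256250980509594874862046961683989710

Values of μ(k) for 1 ≤ k ≤ 173: μ(1) = 1, μ(2) = -1, μ(3) = -1, μ(5) = -1, μ(6) = 1, μ(7) = -1, μ(10) = 1, μ(11) = -1, μ(13) = -1, μ(14) = 1, μ(15) = 1, μ(17) = -1, μ(19) = -1, μ(21) = 1, μ(22) = 1, μ(23) = -1, μ(26) = 1, μ(29) = -1, μ(30) = -1, μ(31) = -1, μ(33) = 1, μ(34) = 1, μ(35) = 1, μ(37) = -1, μ(38) = 1, μ(39) = 1, μ(41) = -1, μ(42) = -1, μ(43) = -1, μ(46) = 1, μ(47) = -1, μ(51) = 1, μ(53) = -1, μ(55) = 1, μ(57) = 1, μ(58) = 1, μ(59) = -1, μ(61) = -1, μ(62) = 1, μ(65) = 1, μ(66) = -1, μ(67) = -1, μ(69) = 1, μ(70) = -1, μ(71) = -1, μ(73) = -1, μ(74) = 1, μ(77) = 1, μ(78) = -1, μ(79) = -1, μ(82) = 1, μ(83) = -1, μ(85) = 1, μ(86) = 1, μ(87) = 1, μ(89) = -1, μ(91) = 1, μ(93) = 1, μ(94) = 1, μ(95) = 1, μ(97) = -1, μ(101) = -1, μ(102) = -1, μ(103) = -1, μ(105) = -1, μ(106) = 1, μ(107) = -1, μ(109) = -1, μ(110) = -1, μ(111) = 1, μ(113) = -1, μ(114) = -1, μ(115) = 1, μ(118) = 1, μ(119) = 1, μ(122) = 1, μ(123) = 1, μ(127) = -1, μ(129) = 1, μ(130) = -1, μ(131) = -1, μ(133) = 1, μ(134) = 1, μ(137) = -1, μ(138) = -1, μ(139) = -1, μ(141) = 1, μ(142) = 1, μ(143) = 1, μ(145) = 1, μ(146) = 1, μ(149) = -1, μ(151) = -1, μ(154) = -1, μ(155) = 1, μ(157) = -1, μ(158) = 1, μ(159) = 1, μ(161) = 1, μ(163) = -1, μ(165) = -1, μ(166) = 1, μ(167) = -1, μ(170) = -1, μ(173) = -1, with μ = 0 on non-squarefree integers. Summing μ(k)/k for k where μ(k) ≠ 0 gives -793961929871179795717382670578573859259482725009372635516241466829/166589903787325219380851695350896256250980509594874862046961683989710 ≈ -0.0048. (PNT ⟺ this sum → 0 as n → ∞.)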